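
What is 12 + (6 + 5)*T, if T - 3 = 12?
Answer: 177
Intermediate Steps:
T = 15 (T = 3 + 12 = 15)
12 + (6 + 5)*T = 12 + (6 + 5)*15 = 12 + 11*15 = 12 + 165 = 177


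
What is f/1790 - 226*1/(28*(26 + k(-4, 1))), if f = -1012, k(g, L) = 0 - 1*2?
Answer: -271151/300720 ≈ -0.90167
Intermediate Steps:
k(g, L) = -2 (k(g, L) = 0 - 2 = -2)
f/1790 - 226*1/(28*(26 + k(-4, 1))) = -1012/1790 - 226*1/(28*(26 - 2)) = -1012*1/1790 - 226/(24*28) = -506/895 - 226/672 = -506/895 - 226*1/672 = -506/895 - 113/336 = -271151/300720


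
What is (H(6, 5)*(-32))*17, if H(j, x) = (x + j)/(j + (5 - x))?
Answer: -2992/3 ≈ -997.33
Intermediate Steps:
H(j, x) = (j + x)/(5 + j - x)
(H(6, 5)*(-32))*17 = (((6 + 5)/(5 + 6 - 1*5))*(-32))*17 = ((11/(5 + 6 - 5))*(-32))*17 = ((11/6)*(-32))*17 = -176/3*17 = -2992/3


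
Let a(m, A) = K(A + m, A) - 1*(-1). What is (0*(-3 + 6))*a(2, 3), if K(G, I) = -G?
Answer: 0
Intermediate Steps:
a(m, A) = 1 - A - m (a(m, A) = -(A + m) - 1*(-1) = (-A - m) + 1 = 1 - A - m)
(0*(-3 + 6))*a(2, 3) = (0*(-3 + 6))*(1 - 1*3 - 1*2) = (0*3)*(1 - 3 - 2) = 0*(-4) = 0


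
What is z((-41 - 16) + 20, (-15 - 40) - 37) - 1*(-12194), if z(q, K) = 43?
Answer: 12237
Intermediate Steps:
z((-41 - 16) + 20, (-15 - 40) - 37) - 1*(-12194) = 43 - 1*(-12194) = 43 + 12194 = 12237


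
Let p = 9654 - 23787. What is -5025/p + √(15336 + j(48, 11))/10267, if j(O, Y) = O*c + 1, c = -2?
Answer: 1675/4711 + √15241/10267 ≈ 0.36758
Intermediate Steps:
j(O, Y) = 1 - 2*O (j(O, Y) = O*(-2) + 1 = -2*O + 1 = 1 - 2*O)
p = -14133
-5025/p + √(15336 + j(48, 11))/10267 = -5025/(-14133) + √(15336 + (1 - 2*48))/10267 = -5025*(-1/14133) + √(15336 + (1 - 96))*(1/10267) = 1675/4711 + √(15336 - 95)*(1/10267) = 1675/4711 + √15241*(1/10267) = 1675/4711 + √15241/10267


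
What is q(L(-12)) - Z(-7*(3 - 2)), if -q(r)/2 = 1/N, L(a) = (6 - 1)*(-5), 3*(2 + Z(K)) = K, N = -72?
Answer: 157/36 ≈ 4.3611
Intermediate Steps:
Z(K) = -2 + K/3
L(a) = -25 (L(a) = 5*(-5) = -25)
q(r) = 1/36 (q(r) = -2/(-72) = -2*(-1/72) = 1/36)
q(L(-12)) - Z(-7*(3 - 2)) = 1/36 - (-2 + (-7*(3 - 2))/3) = 1/36 - (-2 + (-7*1)/3) = 1/36 - (-2 + (⅓)*(-7)) = 1/36 - (-2 - 7/3) = 1/36 - 1*(-13/3) = 1/36 + 13/3 = 157/36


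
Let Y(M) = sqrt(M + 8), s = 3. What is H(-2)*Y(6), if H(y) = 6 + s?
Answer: 9*sqrt(14) ≈ 33.675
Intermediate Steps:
H(y) = 9 (H(y) = 6 + 3 = 9)
Y(M) = sqrt(8 + M)
H(-2)*Y(6) = 9*sqrt(8 + 6) = 9*sqrt(14)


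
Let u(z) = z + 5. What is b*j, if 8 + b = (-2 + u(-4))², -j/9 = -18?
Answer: -1134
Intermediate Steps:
j = 162 (j = -9*(-18) = 162)
u(z) = 5 + z
b = -7 (b = -8 + (-2 + (5 - 4))² = -8 + (-2 + 1)² = -8 + (-1)² = -8 + 1 = -7)
b*j = -7*162 = -1134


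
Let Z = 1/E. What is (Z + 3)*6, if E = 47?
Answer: 852/47 ≈ 18.128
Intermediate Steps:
Z = 1/47 ≈ 0.021277
(Z + 3)*6 = (1/47 + 3)*6 = (142/47)*6 = 852/47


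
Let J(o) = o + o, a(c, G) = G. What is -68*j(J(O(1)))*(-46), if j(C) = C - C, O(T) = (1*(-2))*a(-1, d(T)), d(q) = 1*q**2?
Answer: 0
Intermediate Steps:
d(q) = q**2
O(T) = -2*T**2 (O(T) = (1*(-2))*T**2 = -2*T**2)
J(o) = 2*o
j(C) = 0
-68*j(J(O(1)))*(-46) = -68*0*(-46) = 0*(-46) = 0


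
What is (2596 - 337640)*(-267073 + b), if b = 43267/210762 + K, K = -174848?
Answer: 15603017597044270/105381 ≈ 1.4806e+11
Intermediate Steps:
b = -36851270909/210762 (b = 43267/210762 - 174848 = -36851270909/210762 ≈ -1.7485e+5)
(2596 - 337640)*(-267073 + b) = (2596 - 337640)*(-267073 - 36851270909/210762) = -335044*(-93140110535/210762) = 15603017597044270/105381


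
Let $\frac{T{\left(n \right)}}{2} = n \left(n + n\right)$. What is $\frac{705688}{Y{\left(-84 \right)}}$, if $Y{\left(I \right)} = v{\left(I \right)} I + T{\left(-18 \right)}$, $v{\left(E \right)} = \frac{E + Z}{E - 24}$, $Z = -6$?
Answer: $\frac{352844}{613} \approx 575.6$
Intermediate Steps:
$T{\left(n \right)} = 4 n^{2}$ ($T{\left(n \right)} = 2 n \left(n + n\right) = 2 n 2 n = 2 \cdot 2 n^{2} = 4 n^{2}$)
$v{\left(E \right)} = \frac{-6 + E}{-24 + E}$ ($v{\left(E \right)} = \frac{E - 6}{E - 24} = \frac{-6 + E}{-24 + E}$)
$Y{\left(I \right)} = 1296 + \frac{I \left(-6 + I\right)}{-24 + I}$ ($Y{\left(I \right)} = \frac{-6 + I}{-24 + I} I + 4 \left(-18\right)^{2} = \frac{I \left(-6 + I\right)}{-24 + I} + 4 \cdot 324 = \frac{I \left(-6 + I\right)}{-24 + I} + 1296 = 1296 + \frac{I \left(-6 + I\right)}{-24 + I}$)
$\frac{705688}{Y{\left(-84 \right)}} = \frac{705688}{\frac{1}{-24 - 84} \left(-31104 + \left(-84\right)^{2} + 1290 \left(-84\right)\right)} = \frac{705688}{\frac{1}{-108} \left(-31104 + 7056 - 108360\right)} = \frac{705688}{\left(- \frac{1}{108}\right) \left(-132408\right)} = \frac{705688}{1226} = 705688 \cdot \frac{1}{1226} = \frac{352844}{613}$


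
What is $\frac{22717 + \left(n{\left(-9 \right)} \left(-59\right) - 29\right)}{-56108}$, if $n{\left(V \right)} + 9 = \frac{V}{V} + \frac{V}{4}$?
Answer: $- \frac{7167}{17264} \approx -0.41514$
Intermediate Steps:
$n{\left(V \right)} = -8 + \frac{V}{4}$ ($n{\left(V \right)} = -9 + \left(\frac{V}{V} + \frac{V}{4}\right) = -9 + \left(1 + V \frac{1}{4}\right) = -9 + \left(1 + \frac{V}{4}\right) = -8 + \frac{V}{4}$)
$\frac{22717 + \left(n{\left(-9 \right)} \left(-59\right) - 29\right)}{-56108} = \frac{22717 - \left(29 - \left(-8 + \frac{1}{4} \left(-9\right)\right) \left(-59\right)\right)}{-56108} = \left(22717 - \left(29 - \left(-8 - \frac{9}{4}\right) \left(-59\right)\right)\right) \left(- \frac{1}{56108}\right) = \left(22717 - - \frac{2303}{4}\right) \left(- \frac{1}{56108}\right) = \left(22717 + \left(\frac{2419}{4} - 29\right)\right) \left(- \frac{1}{56108}\right) = \left(22717 + \frac{2303}{4}\right) \left(- \frac{1}{56108}\right) = \frac{93171}{4} \left(- \frac{1}{56108}\right) = - \frac{7167}{17264}$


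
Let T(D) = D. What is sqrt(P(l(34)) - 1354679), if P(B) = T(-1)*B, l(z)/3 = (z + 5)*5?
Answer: 16*I*sqrt(5294) ≈ 1164.2*I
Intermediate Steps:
l(z) = 75 + 15*z (l(z) = 3*((z + 5)*5) = 3*((5 + z)*5) = 3*(25 + 5*z) = 75 + 15*z)
P(B) = -B
sqrt(P(l(34)) - 1354679) = sqrt(-(75 + 15*34) - 1354679) = sqrt(-(75 + 510) - 1354679) = sqrt(-1*585 - 1354679) = sqrt(-585 - 1354679) = sqrt(-1355264) = 16*I*sqrt(5294)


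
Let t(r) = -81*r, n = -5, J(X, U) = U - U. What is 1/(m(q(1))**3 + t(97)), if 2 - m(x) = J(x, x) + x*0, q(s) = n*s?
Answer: -1/7849 ≈ -0.00012740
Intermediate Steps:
J(X, U) = 0
q(s) = -5*s
m(x) = 2 (m(x) = 2 - (0 + x*0) = 2 - (0 + 0) = 2 - 1*0 = 2 + 0 = 2)
1/(m(q(1))**3 + t(97)) = 1/(2**3 - 81*97) = 1/(8 - 7857) = 1/(-7849) = -1/7849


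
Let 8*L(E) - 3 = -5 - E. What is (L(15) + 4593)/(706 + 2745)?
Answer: 36727/27608 ≈ 1.3303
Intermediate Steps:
L(E) = -¼ - E/8 (L(E) = 3/8 + (-5 - E)/8 = 3/8 + (-5/8 - E/8) = -¼ - E/8)
(L(15) + 4593)/(706 + 2745) = ((-¼ - ⅛*15) + 4593)/(706 + 2745) = ((-¼ - 15/8) + 4593)/3451 = (-17/8 + 4593)*(1/3451) = (36727/8)*(1/3451) = 36727/27608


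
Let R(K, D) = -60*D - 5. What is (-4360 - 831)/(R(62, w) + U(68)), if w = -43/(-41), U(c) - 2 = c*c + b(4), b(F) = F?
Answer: -212831/187045 ≈ -1.1379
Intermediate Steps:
U(c) = 6 + c² (U(c) = 2 + (c*c + 4) = 2 + (c² + 4) = 2 + (4 + c²) = 6 + c²)
w = 43/41 (w = -43*(-1/41) = 43/41 ≈ 1.0488)
R(K, D) = -5 - 60*D
(-4360 - 831)/(R(62, w) + U(68)) = (-4360 - 831)/((-5 - 60*43/41) + (6 + 68²)) = -5191/((-5 - 2580/41) + (6 + 4624)) = -5191/(-2785/41 + 4630) = -5191/187045/41 = -5191*41/187045 = -212831/187045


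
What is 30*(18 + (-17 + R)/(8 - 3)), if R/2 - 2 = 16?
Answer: 654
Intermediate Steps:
R = 36 (R = 4 + 2*16 = 4 + 32 = 36)
30*(18 + (-17 + R)/(8 - 3)) = 30*(18 + (-17 + 36)/(8 - 3)) = 30*(18 + 19/5) = 30*(109/5) = 654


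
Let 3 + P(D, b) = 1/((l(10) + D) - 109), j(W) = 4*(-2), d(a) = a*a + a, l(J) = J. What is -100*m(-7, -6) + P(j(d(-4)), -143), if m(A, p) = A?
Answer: 74578/107 ≈ 696.99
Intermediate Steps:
d(a) = a + a² (d(a) = a² + a = a + a²)
j(W) = -8
P(D, b) = -3 + 1/(-99 + D) (P(D, b) = -3 + 1/((10 + D) - 109) = -3 + 1/(-99 + D))
-100*m(-7, -6) + P(j(d(-4)), -143) = -100*(-7) + (298 - 3*(-8))/(-99 - 8) = 700 + (298 + 24)/(-107) = 700 - 1/107*322 = 700 - 322/107 = 74578/107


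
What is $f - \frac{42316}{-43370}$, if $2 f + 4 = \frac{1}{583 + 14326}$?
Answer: $- \frac{662295731}{646603330} \approx -1.0243$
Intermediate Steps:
$f = - \frac{59635}{29818}$ ($f = -2 + \frac{1}{2 \left(583 + 14326\right)} = -2 + \frac{1}{2 \cdot 14909} = -2 + \frac{1}{2} \cdot \frac{1}{14909} = -2 + \frac{1}{29818} = - \frac{59635}{29818} \approx -2.0$)
$f - \frac{42316}{-43370} = - \frac{59635}{29818} - \frac{42316}{-43370} = - \frac{59635}{29818} - 42316 \left(- \frac{1}{43370}\right) = - \frac{59635}{29818} - - \frac{21158}{21685} = - \frac{59635}{29818} + \frac{21158}{21685} = - \frac{662295731}{646603330}$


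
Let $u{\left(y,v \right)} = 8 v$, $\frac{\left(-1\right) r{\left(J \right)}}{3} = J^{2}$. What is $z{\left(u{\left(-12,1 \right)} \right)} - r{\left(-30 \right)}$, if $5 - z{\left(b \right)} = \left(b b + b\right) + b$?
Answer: $2625$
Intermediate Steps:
$r{\left(J \right)} = - 3 J^{2}$
$z{\left(b \right)} = 5 - b^{2} - 2 b$ ($z{\left(b \right)} = 5 - \left(\left(b b + b\right) + b\right) = 5 - \left(\left(b^{2} + b\right) + b\right) = 5 - \left(\left(b + b^{2}\right) + b\right) = 5 - \left(b^{2} + 2 b\right) = 5 - b^{2} - 2 b$)
$z{\left(u{\left(-12,1 \right)} \right)} - r{\left(-30 \right)} = \left(5 - \left(8 \cdot 1\right)^{2} - 2 \cdot 8 \cdot 1\right) - - 3 \left(-30\right)^{2} = \left(5 - 8^{2} - 16\right) - \left(-3\right) 900 = \left(5 - 64 - 16\right) - -2700 = \left(5 - 64 - 16\right) + 2700 = -75 + 2700 = 2625$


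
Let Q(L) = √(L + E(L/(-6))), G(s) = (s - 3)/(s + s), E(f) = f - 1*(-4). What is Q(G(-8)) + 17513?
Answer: 17513 + √2634/24 ≈ 17515.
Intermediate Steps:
E(f) = 4 + f (E(f) = f + 4 = 4 + f)
G(s) = (-3 + s)/(2*s) (G(s) = (-3 + s)/((2*s)) = (-3 + s)*(1/(2*s)) = (-3 + s)/(2*s))
Q(L) = √(4 + 5*L/6) (Q(L) = √(L + (4 + L/(-6))) = √(L + (4 + L*(-⅙))) = √(L + (4 - L/6)) = √(4 + 5*L/6))
Q(G(-8)) + 17513 = √(144 + 30*((½)*(-3 - 8)/(-8)))/6 + 17513 = √(144 + 30*((½)*(-⅛)*(-11)))/6 + 17513 = √(144 + 30*(11/16))/6 + 17513 = √(144 + 165/8)/6 + 17513 = √(1317/8)/6 + 17513 = (√2634/4)/6 + 17513 = √2634/24 + 17513 = 17513 + √2634/24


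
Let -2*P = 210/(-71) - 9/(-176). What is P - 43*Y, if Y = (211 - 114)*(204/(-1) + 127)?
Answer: 8026641985/24992 ≈ 3.2117e+5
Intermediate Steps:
P = 36321/24992 (P = -(210/(-71) - 9/(-176))/2 = -(210*(-1/71) - 9*(-1/176))/2 = -(-210/71 + 9/176)/2 = -½*(-36321/12496) = 36321/24992 ≈ 1.4533)
Y = -7469 (Y = 97*(204*(-1) + 127) = 97*(-204 + 127) = 97*(-77) = -7469)
P - 43*Y = 36321/24992 - 43*(-7469) = 36321/24992 + 321167 = 8026641985/24992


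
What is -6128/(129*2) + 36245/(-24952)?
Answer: -81128533/3218808 ≈ -25.205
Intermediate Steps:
-6128/(129*2) + 36245/(-24952) = -6128/258 + 36245*(-1/24952) = -6128*1/258 - 36245/24952 = -3064/129 - 36245/24952 = -81128533/3218808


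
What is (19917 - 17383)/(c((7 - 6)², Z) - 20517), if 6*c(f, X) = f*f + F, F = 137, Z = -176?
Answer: -1267/10247 ≈ -0.12365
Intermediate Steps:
c(f, X) = 137/6 + f²/6 (c(f, X) = (f*f + 137)/6 = (f² + 137)/6 = (137 + f²)/6 = 137/6 + f²/6)
(19917 - 17383)/(c((7 - 6)², Z) - 20517) = (19917 - 17383)/((137/6 + ((7 - 6)²)²/6) - 20517) = 2534/((137/6 + (1²)²/6) - 20517) = 2534/((137/6 + (⅙)*1²) - 20517) = 2534/((137/6 + (⅙)*1) - 20517) = 2534/((137/6 + ⅙) - 20517) = 2534/(23 - 20517) = 2534/(-20494) = 2534*(-1/20494) = -1267/10247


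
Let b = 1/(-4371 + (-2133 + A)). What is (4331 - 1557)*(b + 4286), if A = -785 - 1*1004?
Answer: 98598492878/8293 ≈ 1.1889e+7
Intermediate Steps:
A = -1789 (A = -785 - 1004 = -1789)
b = -1/8293 (b = 1/(-4371 + (-2133 - 1789)) = 1/(-4371 - 3922) = 1/(-8293) = -1/8293 ≈ -0.00012058)
(4331 - 1557)*(b + 4286) = (4331 - 1557)*(-1/8293 + 4286) = 2774*(35543797/8293) = 98598492878/8293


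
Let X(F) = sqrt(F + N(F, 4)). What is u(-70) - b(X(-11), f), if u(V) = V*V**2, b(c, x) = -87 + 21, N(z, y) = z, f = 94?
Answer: -342934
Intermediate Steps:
X(F) = sqrt(2)*sqrt(F) (X(F) = sqrt(F + F) = sqrt(2*F) = sqrt(2)*sqrt(F))
b(c, x) = -66
u(V) = V**3
u(-70) - b(X(-11), f) = (-70)**3 - 1*(-66) = -343000 + 66 = -342934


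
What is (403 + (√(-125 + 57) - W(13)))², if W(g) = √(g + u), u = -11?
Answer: (403 - √2 + 2*I*√17)² ≈ 1.612e+5 + 6623.1*I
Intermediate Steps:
W(g) = √(-11 + g) (W(g) = √(g - 11) = √(-11 + g))
(403 + (√(-125 + 57) - W(13)))² = (403 + (√(-125 + 57) - √(-11 + 13)))² = (403 + (√(-68) - √2))² = (403 + (2*I*√17 - √2))² = (403 + (-√2 + 2*I*√17))² = (403 - √2 + 2*I*√17)²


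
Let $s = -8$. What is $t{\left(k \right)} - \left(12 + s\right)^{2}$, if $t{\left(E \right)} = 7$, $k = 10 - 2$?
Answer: $-9$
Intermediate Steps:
$k = 8$ ($k = 10 - 2 = 8$)
$t{\left(k \right)} - \left(12 + s\right)^{2} = 7 - \left(12 - 8\right)^{2} = 7 - 4^{2} = 7 - 16 = -9$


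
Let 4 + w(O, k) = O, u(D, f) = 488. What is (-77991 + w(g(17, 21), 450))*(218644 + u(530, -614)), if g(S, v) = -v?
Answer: -17095802112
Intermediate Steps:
w(O, k) = -4 + O
(-77991 + w(g(17, 21), 450))*(218644 + u(530, -614)) = (-77991 + (-4 - 1*21))*(218644 + 488) = (-77991 + (-4 - 21))*219132 = (-77991 - 25)*219132 = -78016*219132 = -17095802112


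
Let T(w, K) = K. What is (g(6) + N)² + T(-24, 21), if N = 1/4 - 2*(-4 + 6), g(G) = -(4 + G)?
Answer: 3361/16 ≈ 210.06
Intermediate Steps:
g(G) = -4 - G
N = -15/4 (N = ¼ - 2*2 = ¼ - 4 = -15/4 ≈ -3.7500)
(g(6) + N)² + T(-24, 21) = ((-4 - 1*6) - 15/4)² + 21 = ((-4 - 6) - 15/4)² + 21 = (-10 - 15/4)² + 21 = (-55/4)² + 21 = 3025/16 + 21 = 3361/16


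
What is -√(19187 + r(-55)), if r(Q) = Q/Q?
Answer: -6*√533 ≈ -138.52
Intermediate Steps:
r(Q) = 1
-√(19187 + r(-55)) = -√(19187 + 1) = -√19188 = -6*√533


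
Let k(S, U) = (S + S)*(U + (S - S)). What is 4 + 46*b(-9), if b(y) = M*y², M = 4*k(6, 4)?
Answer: 715396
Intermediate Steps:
k(S, U) = 2*S*U (k(S, U) = (2*S)*(U + 0) = (2*S)*U = 2*S*U)
M = 192 (M = 4*(2*6*4) = 4*48 = 192)
b(y) = 192*y²
4 + 46*b(-9) = 4 + 46*(192*(-9)²) = 4 + 46*(192*81) = 4 + 46*15552 = 4 + 715392 = 715396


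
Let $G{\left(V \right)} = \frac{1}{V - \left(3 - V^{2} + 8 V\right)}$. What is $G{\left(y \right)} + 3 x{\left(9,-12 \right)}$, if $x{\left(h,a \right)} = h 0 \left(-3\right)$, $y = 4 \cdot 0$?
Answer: $- \frac{1}{3} \approx -0.33333$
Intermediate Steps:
$y = 0$
$G{\left(V \right)} = \frac{1}{-3 + V^{2} - 7 V}$ ($G{\left(V \right)} = \frac{1}{V - \left(3 - V^{2} + 8 V\right)} = \frac{1}{-3 + V^{2} - 7 V}$)
$x{\left(h,a \right)} = 0$ ($x{\left(h,a \right)} = 0 \left(-3\right) = 0$)
$G{\left(y \right)} + 3 x{\left(9,-12 \right)} = \frac{1}{-3 + 0^{2} - 0} + 3 \cdot 0 = \frac{1}{-3 + 0 + 0} + 0 = \frac{1}{-3} + 0 = - \frac{1}{3} + 0 = - \frac{1}{3}$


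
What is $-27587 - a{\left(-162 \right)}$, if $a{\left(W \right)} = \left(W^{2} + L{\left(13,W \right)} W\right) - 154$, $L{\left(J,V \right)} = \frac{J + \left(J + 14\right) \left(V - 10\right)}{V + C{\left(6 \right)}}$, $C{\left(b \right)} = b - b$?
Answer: $-49046$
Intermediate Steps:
$C{\left(b \right)} = 0$
$L{\left(J,V \right)} = \frac{J + \left(-10 + V\right) \left(14 + J\right)}{V}$ ($L{\left(J,V \right)} = \frac{J + \left(J + 14\right) \left(V - 10\right)}{V + 0} = \frac{J + \left(14 + J\right) \left(-10 + V\right)}{V} = \frac{J + \left(-10 + V\right) \left(14 + J\right)}{V}$)
$a{\left(W \right)} = -154 + W^{2} + W \left(27 - \frac{257}{W}\right)$ ($a{\left(W \right)} = \left(W^{2} + \left(14 + 13 - \frac{140}{W} - \frac{117}{W}\right) W\right) - 154 = \left(W^{2} + \left(27 - \frac{257}{W}\right) W\right) - 154 = \left(W^{2} + W \left(27 - \frac{257}{W}\right)\right) - 154 = -154 + W^{2} + W \left(27 - \frac{257}{W}\right)$)
$-27587 - a{\left(-162 \right)} = -27587 - \left(-411 + \left(-162\right)^{2} + 27 \left(-162\right)\right) = -27587 - \left(-411 + 26244 - 4374\right) = -27587 - 21459 = -49046$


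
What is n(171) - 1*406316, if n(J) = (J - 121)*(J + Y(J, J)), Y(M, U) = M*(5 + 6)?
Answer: -303716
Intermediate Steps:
Y(M, U) = 11*M (Y(M, U) = M*11 = 11*M)
n(J) = 12*J*(-121 + J) (n(J) = (J - 121)*(J + 11*J) = (-121 + J)*(12*J) = 12*J*(-121 + J))
n(171) - 1*406316 = 12*171*(-121 + 171) - 1*406316 = 12*171*50 - 406316 = 102600 - 406316 = -303716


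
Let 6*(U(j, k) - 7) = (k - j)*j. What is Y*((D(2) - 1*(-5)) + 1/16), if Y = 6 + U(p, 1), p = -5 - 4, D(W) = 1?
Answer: -97/8 ≈ -12.125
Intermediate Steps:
p = -9
U(j, k) = 7 + j*(k - j)/6 (U(j, k) = 7 + ((k - j)*j)/6 = 7 + (j*(k - j))/6 = 7 + j*(k - j)/6)
Y = -2 (Y = 6 + (7 - ⅙*(-9)² + (⅙)*(-9)*1) = 6 + (7 - ⅙*81 - 3/2) = 6 + (7 - 27/2 - 3/2) = 6 - 8 = -2)
Y*((D(2) - 1*(-5)) + 1/16) = -2*((1 - 1*(-5)) + 1/16) = -2*((1 + 5) + 1/16) = -2*(6 + 1/16) = -2*97/16 = -97/8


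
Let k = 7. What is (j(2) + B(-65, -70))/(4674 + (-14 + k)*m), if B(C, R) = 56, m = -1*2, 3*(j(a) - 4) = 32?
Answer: 53/3516 ≈ 0.015074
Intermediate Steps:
j(a) = 44/3 (j(a) = 4 + (⅓)*32 = 4 + 32/3 = 44/3)
m = -2
(j(2) + B(-65, -70))/(4674 + (-14 + k)*m) = (44/3 + 56)/(4674 + (-14 + 7)*(-2)) = 212/(3*(4674 - 7*(-2))) = 212/(3*(4674 + 14)) = (212/3)/4688 = (212/3)*(1/4688) = 53/3516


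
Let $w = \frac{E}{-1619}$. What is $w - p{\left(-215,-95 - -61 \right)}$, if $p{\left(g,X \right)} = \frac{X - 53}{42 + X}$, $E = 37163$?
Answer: $- \frac{156451}{12952} \approx -12.079$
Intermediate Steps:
$p{\left(g,X \right)} = \frac{-53 + X}{42 + X}$
$w = - \frac{37163}{1619}$ ($w = \frac{37163}{-1619} = 37163 \left(- \frac{1}{1619}\right) = - \frac{37163}{1619} \approx -22.954$)
$w - p{\left(-215,-95 - -61 \right)} = - \frac{37163}{1619} - \frac{-53 - 34}{42 - 34} = - \frac{37163}{1619} - \frac{1}{8} \left(-87\right) = - \frac{37163}{1619} - - \frac{87}{8} = - \frac{37163}{1619} + \frac{87}{8} = - \frac{156451}{12952}$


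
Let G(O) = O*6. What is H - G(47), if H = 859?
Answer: 577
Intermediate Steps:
G(O) = 6*O
H - G(47) = 859 - 6*47 = 859 - 1*282 = 859 - 282 = 577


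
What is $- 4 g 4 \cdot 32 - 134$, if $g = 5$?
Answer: $-2694$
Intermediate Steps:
$- 4 g 4 \cdot 32 - 134 = \left(-4\right) 5 \cdot 4 \cdot 32 - 134 = \left(-20\right) 4 \cdot 32 - 134 = \left(-80\right) 32 - 134 = -2560 - 134 = -2694$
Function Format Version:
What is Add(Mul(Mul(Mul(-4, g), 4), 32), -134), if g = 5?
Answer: -2694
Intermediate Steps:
Add(Mul(Mul(Mul(-4, g), 4), 32), -134) = Add(Mul(Mul(Mul(-4, 5), 4), 32), -134) = Add(Mul(Mul(-20, 4), 32), -134) = Add(Mul(-80, 32), -134) = Add(-2560, -134) = -2694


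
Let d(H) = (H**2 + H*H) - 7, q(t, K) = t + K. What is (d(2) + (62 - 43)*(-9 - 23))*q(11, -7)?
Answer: -2428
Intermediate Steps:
q(t, K) = K + t
d(H) = -7 + 2*H**2 (d(H) = (H**2 + H**2) - 7 = 2*H**2 - 7 = -7 + 2*H**2)
(d(2) + (62 - 43)*(-9 - 23))*q(11, -7) = ((-7 + 2*2**2) + (62 - 43)*(-9 - 23))*(-7 + 11) = ((-7 + 2*4) + 19*(-32))*4 = ((-7 + 8) - 608)*4 = (1 - 608)*4 = -607*4 = -2428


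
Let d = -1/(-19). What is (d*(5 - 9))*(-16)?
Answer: 64/19 ≈ 3.3684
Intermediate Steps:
d = 1/19 (d = -1*(-1/19) = 1/19 ≈ 0.052632)
(d*(5 - 9))*(-16) = ((5 - 9)/19)*(-16) = ((1/19)*(-4))*(-16) = -4/19*(-16) = 64/19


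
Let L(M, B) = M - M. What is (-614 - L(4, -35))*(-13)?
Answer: 7982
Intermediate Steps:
L(M, B) = 0
(-614 - L(4, -35))*(-13) = (-614 - 1*0)*(-13) = (-614 + 0)*(-13) = -614*(-13) = 7982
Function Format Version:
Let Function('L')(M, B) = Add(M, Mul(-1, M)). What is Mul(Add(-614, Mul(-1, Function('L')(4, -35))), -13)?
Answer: 7982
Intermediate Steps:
Function('L')(M, B) = 0
Mul(Add(-614, Mul(-1, Function('L')(4, -35))), -13) = Mul(Add(-614, Mul(-1, 0)), -13) = Mul(Add(-614, 0), -13) = Mul(-614, -13) = 7982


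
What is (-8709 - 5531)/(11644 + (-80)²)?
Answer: -3560/4511 ≈ -0.78918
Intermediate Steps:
(-8709 - 5531)/(11644 + (-80)²) = -14240/(11644 + 6400) = -14240/18044 = -14240*1/18044 = -3560/4511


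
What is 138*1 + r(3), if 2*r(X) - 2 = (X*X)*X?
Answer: 305/2 ≈ 152.50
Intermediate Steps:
r(X) = 1 + X³/2 (r(X) = 1 + ((X*X)*X)/2 = 1 + (X²*X)/2 = 1 + X³/2)
138*1 + r(3) = 138*1 + (1 + (½)*3³) = 138 + (1 + (½)*27) = 138 + (1 + 27/2) = 138 + 29/2 = 305/2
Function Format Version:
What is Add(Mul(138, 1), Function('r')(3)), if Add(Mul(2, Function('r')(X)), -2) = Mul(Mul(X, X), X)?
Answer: Rational(305, 2) ≈ 152.50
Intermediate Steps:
Function('r')(X) = Add(1, Mul(Rational(1, 2), Pow(X, 3))) (Function('r')(X) = Add(1, Mul(Rational(1, 2), Mul(Mul(X, X), X))) = Add(1, Mul(Rational(1, 2), Mul(Pow(X, 2), X))) = Add(1, Mul(Rational(1, 2), Pow(X, 3))))
Add(Mul(138, 1), Function('r')(3)) = Add(Mul(138, 1), Add(1, Mul(Rational(1, 2), Pow(3, 3)))) = Add(138, Add(1, Mul(Rational(1, 2), 27))) = Add(138, Add(1, Rational(27, 2))) = Add(138, Rational(29, 2)) = Rational(305, 2)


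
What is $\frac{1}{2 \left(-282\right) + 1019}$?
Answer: $\frac{1}{455} \approx 0.0021978$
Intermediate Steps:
$\frac{1}{2 \left(-282\right) + 1019} = \frac{1}{-564 + 1019} = \frac{1}{455}$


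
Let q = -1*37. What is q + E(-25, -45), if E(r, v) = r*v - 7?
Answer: 1081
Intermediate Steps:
E(r, v) = -7 + r*v
q = -37
q + E(-25, -45) = -37 + (-7 - 25*(-45)) = -37 + (-7 + 1125) = -37 + 1118 = 1081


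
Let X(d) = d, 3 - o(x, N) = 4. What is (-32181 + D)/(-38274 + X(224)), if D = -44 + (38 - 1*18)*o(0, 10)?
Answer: 6449/7610 ≈ 0.84744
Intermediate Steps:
o(x, N) = -1 (o(x, N) = 3 - 1*4 = 3 - 4 = -1)
D = -64 (D = -44 + (38 - 1*18)*(-1) = -44 + (38 - 18)*(-1) = -44 + 20*(-1) = -44 - 20 = -64)
(-32181 + D)/(-38274 + X(224)) = (-32181 - 64)/(-38274 + 224) = -32245/(-38050) = -32245*(-1/38050) = 6449/7610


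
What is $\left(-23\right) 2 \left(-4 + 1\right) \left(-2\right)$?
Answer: $-276$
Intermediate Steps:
$\left(-23\right) 2 \left(-4 + 1\right) \left(-2\right) = - 46 \left(\left(-3\right) \left(-2\right)\right) = \left(-46\right) 6 = -276$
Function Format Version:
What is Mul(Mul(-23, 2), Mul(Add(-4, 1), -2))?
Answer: -276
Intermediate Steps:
Mul(Mul(-23, 2), Mul(Add(-4, 1), -2)) = Mul(-46, Mul(-3, -2)) = Mul(-46, 6) = -276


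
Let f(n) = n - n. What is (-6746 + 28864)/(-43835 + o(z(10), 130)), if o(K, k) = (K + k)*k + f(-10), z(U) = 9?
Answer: -22118/25765 ≈ -0.85845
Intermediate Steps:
f(n) = 0
o(K, k) = k*(K + k) (o(K, k) = (K + k)*k + 0 = k*(K + k) + 0 = k*(K + k))
(-6746 + 28864)/(-43835 + o(z(10), 130)) = (-6746 + 28864)/(-43835 + 130*(9 + 130)) = 22118/(-43835 + 130*139) = 22118/(-43835 + 18070) = 22118/(-25765) = 22118*(-1/25765) = -22118/25765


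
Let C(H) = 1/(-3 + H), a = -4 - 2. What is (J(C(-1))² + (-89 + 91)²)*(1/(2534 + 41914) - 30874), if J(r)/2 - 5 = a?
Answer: -1372287551/5556 ≈ -2.4699e+5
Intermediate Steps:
a = -6
J(r) = -2 (J(r) = 10 + 2*(-6) = 10 - 12 = -2)
(J(C(-1))² + (-89 + 91)²)*(1/(2534 + 41914) - 30874) = ((-2)² + (-89 + 91)²)*(1/(2534 + 41914) - 30874) = (4 + 2²)*(1/44448 - 30874) = (4 + 4)*(1/44448 - 30874) = 8*(-1372287551/44448) = -1372287551/5556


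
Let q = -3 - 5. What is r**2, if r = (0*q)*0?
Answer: 0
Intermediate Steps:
q = -8
r = 0 (r = (0*(-8))*0 = 0*0 = 0)
r**2 = 0**2 = 0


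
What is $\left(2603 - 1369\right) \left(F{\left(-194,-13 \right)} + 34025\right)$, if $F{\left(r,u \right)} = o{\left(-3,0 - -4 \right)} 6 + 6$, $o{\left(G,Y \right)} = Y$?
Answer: $42023870$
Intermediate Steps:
$F{\left(r,u \right)} = 30$ ($F{\left(r,u \right)} = \left(0 - -4\right) 6 + 6 = \left(0 + 4\right) 6 + 6 = 4 \cdot 6 + 6 = 24 + 6 = 30$)
$\left(2603 - 1369\right) \left(F{\left(-194,-13 \right)} + 34025\right) = \left(2603 - 1369\right) \left(30 + 34025\right) = 1234 \cdot 34055 = 42023870$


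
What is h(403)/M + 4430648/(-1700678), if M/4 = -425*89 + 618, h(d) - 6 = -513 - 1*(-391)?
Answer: -2841410353/1090984937 ≈ -2.6044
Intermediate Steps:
h(d) = -116 (h(d) = 6 + (-513 - 1*(-391)) = 6 + (-513 + 391) = 6 - 122 = -116)
M = -148828 (M = 4*(-425*89 + 618) = 4*(-37825 + 618) = 4*(-37207) = -148828)
h(403)/M + 4430648/(-1700678) = -116/(-148828) + 4430648/(-1700678) = -116*(-1/148828) + 4430648*(-1/1700678) = 1/1283 - 2215324/850339 = -2841410353/1090984937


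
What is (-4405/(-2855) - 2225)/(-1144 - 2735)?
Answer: 141066/246101 ≈ 0.57320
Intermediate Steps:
(-4405/(-2855) - 2225)/(-1144 - 2735) = (-4405*(-1/2855) - 2225)/(-3879) = (881/571 - 2225)*(-1/3879) = -1269594/571*(-1/3879) = 141066/246101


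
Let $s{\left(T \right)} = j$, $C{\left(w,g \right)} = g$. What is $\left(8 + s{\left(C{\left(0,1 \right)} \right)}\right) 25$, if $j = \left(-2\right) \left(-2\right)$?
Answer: $300$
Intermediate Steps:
$j = 4$
$s{\left(T \right)} = 4$
$\left(8 + s{\left(C{\left(0,1 \right)} \right)}\right) 25 = \left(8 + 4\right) 25 = 12 \cdot 25 = 300$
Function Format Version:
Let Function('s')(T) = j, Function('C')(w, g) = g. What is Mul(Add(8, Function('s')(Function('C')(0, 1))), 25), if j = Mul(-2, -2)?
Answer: 300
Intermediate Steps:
j = 4
Function('s')(T) = 4
Mul(Add(8, Function('s')(Function('C')(0, 1))), 25) = Mul(Add(8, 4), 25) = Mul(12, 25) = 300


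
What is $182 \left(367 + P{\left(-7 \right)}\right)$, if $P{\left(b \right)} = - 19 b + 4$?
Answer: $91728$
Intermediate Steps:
$P{\left(b \right)} = 4 - 19 b$
$182 \left(367 + P{\left(-7 \right)}\right) = 182 \left(367 + \left(4 - -133\right)\right) = 182 \left(367 + \left(4 + 133\right)\right) = 182 \left(367 + 137\right) = 182 \cdot 504 = 91728$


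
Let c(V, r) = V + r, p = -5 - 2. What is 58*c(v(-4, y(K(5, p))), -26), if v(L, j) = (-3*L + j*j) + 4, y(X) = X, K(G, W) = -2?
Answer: -348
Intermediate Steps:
p = -7
v(L, j) = 4 + j² - 3*L (v(L, j) = (-3*L + j²) + 4 = (j² - 3*L) + 4 = 4 + j² - 3*L)
58*c(v(-4, y(K(5, p))), -26) = 58*((4 + (-2)² - 3*(-4)) - 26) = 58*((4 + 4 + 12) - 26) = 58*(20 - 26) = 58*(-6) = -348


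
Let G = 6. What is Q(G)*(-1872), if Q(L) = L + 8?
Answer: -26208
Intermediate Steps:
Q(L) = 8 + L
Q(G)*(-1872) = (8 + 6)*(-1872) = 14*(-1872) = -26208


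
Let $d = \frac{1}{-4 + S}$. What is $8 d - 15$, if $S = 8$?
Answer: $-13$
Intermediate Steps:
$d = \frac{1}{4}$ ($d = \frac{1}{-4 + 8} = \frac{1}{4} \approx 0.25$)
$8 d - 15 = 8 \cdot \frac{1}{4} - 15 = 2 - 15 = -13$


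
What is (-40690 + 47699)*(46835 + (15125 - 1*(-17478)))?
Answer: 556780942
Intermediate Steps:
(-40690 + 47699)*(46835 + (15125 - 1*(-17478))) = 7009*(46835 + (15125 + 17478)) = 7009*(46835 + 32603) = 7009*79438 = 556780942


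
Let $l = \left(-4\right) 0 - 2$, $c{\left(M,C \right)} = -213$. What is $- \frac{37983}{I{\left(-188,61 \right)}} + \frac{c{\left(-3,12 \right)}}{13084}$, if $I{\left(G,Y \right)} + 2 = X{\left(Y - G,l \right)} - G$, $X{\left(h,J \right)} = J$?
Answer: $- \frac{124252191}{601864} \approx -206.45$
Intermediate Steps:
$l = -2$ ($l = 0 - 2 = -2$)
$I{\left(G,Y \right)} = -4 - G$ ($I{\left(G,Y \right)} = -2 - \left(2 + G\right) = -4 - G$)
$- \frac{37983}{I{\left(-188,61 \right)}} + \frac{c{\left(-3,12 \right)}}{13084} = - \frac{37983}{-4 - -188} - \frac{213}{13084} = - \frac{37983}{-4 + 188} - \frac{213}{13084} = - \frac{37983}{184} - \frac{213}{13084} = - \frac{124252191}{601864}$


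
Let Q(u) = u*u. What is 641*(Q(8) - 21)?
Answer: 27563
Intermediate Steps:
Q(u) = u**2
641*(Q(8) - 21) = 641*(8**2 - 21) = 641*(64 - 21) = 641*43 = 27563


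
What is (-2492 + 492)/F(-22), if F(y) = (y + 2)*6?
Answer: 50/3 ≈ 16.667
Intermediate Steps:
F(y) = 12 + 6*y (F(y) = (2 + y)*6 = 12 + 6*y)
(-2492 + 492)/F(-22) = (-2492 + 492)/(12 + 6*(-22)) = -2000/(12 - 132) = -2000/(-120) = -2000*(-1/120) = 50/3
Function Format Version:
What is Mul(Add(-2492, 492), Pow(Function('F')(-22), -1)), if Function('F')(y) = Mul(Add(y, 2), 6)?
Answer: Rational(50, 3) ≈ 16.667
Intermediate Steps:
Function('F')(y) = Add(12, Mul(6, y)) (Function('F')(y) = Mul(Add(2, y), 6) = Add(12, Mul(6, y)))
Mul(Add(-2492, 492), Pow(Function('F')(-22), -1)) = Mul(Add(-2492, 492), Pow(Add(12, Mul(6, -22)), -1)) = Mul(-2000, Pow(Add(12, -132), -1)) = Mul(-2000, Pow(-120, -1)) = Mul(-2000, Rational(-1, 120)) = Rational(50, 3)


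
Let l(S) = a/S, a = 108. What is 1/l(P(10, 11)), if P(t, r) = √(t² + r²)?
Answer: √221/108 ≈ 0.13765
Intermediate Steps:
P(t, r) = √(r² + t²)
l(S) = 108/S
1/l(P(10, 11)) = 1/(108/(√(11² + 10²))) = 1/(108/(√(121 + 100))) = 1/(108/(√221)) = 1/(108*(√221/221)) = 1/(108*√221/221) = √221/108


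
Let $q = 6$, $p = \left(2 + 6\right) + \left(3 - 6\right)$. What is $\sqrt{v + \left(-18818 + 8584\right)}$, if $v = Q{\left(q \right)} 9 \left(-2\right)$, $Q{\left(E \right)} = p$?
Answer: $2 i \sqrt{2581} \approx 101.61 i$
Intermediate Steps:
$p = 5$ ($p = 8 + \left(3 - 6\right) = 8 - 3 = 5$)
$Q{\left(E \right)} = 5$
$v = -90$ ($v = 5 \cdot 9 \left(-2\right) = 5 \left(-18\right) = -90$)
$\sqrt{v + \left(-18818 + 8584\right)} = \sqrt{-90 + \left(-18818 + 8584\right)} = \sqrt{-90 - 10234} = \sqrt{-10324} = 2 i \sqrt{2581}$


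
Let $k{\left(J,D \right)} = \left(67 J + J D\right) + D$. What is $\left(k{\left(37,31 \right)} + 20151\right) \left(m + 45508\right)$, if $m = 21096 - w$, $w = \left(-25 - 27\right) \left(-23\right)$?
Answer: $1557233664$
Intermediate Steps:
$k{\left(J,D \right)} = D + 67 J + D J$ ($k{\left(J,D \right)} = \left(67 J + D J\right) + D = D + 67 J + D J$)
$w = 1196$ ($w = \left(-52\right) \left(-23\right) = 1196$)
$m = 19900$ ($m = 21096 - 1196 = 19900$)
$\left(k{\left(37,31 \right)} + 20151\right) \left(m + 45508\right) = \left(\left(31 + 67 \cdot 37 + 31 \cdot 37\right) + 20151\right) \left(19900 + 45508\right) = \left(\left(31 + 2479 + 1147\right) + 20151\right) 65408 = \left(3657 + 20151\right) 65408 = 23808 \cdot 65408 = 1557233664$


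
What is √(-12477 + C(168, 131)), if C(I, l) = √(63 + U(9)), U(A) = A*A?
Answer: 3*I*√1385 ≈ 111.65*I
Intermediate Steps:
U(A) = A²
C(I, l) = 12 (C(I, l) = √(63 + 9²) = √(63 + 81) = √144 = 12)
√(-12477 + C(168, 131)) = √(-12477 + 12) = √(-12465) = 3*I*√1385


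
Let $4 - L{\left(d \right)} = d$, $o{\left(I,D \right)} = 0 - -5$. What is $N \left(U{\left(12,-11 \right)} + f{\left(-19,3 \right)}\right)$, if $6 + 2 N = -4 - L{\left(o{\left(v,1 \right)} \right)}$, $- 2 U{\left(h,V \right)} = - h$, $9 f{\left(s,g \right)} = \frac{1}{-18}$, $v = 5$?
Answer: $- \frac{971}{36} \approx -26.972$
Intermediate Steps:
$f{\left(s,g \right)} = - \frac{1}{162}$ ($f{\left(s,g \right)} = \frac{1}{9 \left(-18\right)} = \frac{1}{9} \left(- \frac{1}{18}\right) = - \frac{1}{162}$)
$U{\left(h,V \right)} = \frac{h}{2}$ ($U{\left(h,V \right)} = - \frac{\left(-1\right) h}{2} = \frac{h}{2}$)
$o{\left(I,D \right)} = 5$ ($o{\left(I,D \right)} = 0 + 5 = 5$)
$L{\left(d \right)} = 4 - d$
$N = - \frac{9}{2}$ ($N = -3 + \frac{-4 - \left(4 - 5\right)}{2} = -3 + \frac{-4 - -1}{2} = -3 + \frac{-4 + 1}{2} = -3 + \frac{1}{2} \left(-3\right) = -3 - \frac{3}{2} = - \frac{9}{2} \approx -4.5$)
$N \left(U{\left(12,-11 \right)} + f{\left(-19,3 \right)}\right) = - \frac{9 \left(\frac{1}{2} \cdot 12 - \frac{1}{162}\right)}{2} = - \frac{9 \left(6 - \frac{1}{162}\right)}{2} = \left(- \frac{9}{2}\right) \frac{971}{162} = - \frac{971}{36}$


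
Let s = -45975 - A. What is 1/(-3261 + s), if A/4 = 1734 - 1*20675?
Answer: 1/26528 ≈ 3.7696e-5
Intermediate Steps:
A = -75764 (A = 4*(1734 - 1*20675) = 4*(1734 - 20675) = 4*(-18941) = -75764)
s = 29789 (s = -45975 - 1*(-75764) = -45975 + 75764 = 29789)
1/(-3261 + s) = 1/(-3261 + 29789) = 1/26528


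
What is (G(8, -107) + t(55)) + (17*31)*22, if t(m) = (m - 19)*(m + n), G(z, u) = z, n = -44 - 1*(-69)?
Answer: 14482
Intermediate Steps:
n = 25 (n = -44 + 69 = 25)
t(m) = (-19 + m)*(25 + m) (t(m) = (m - 19)*(m + 25) = (-19 + m)*(25 + m))
(G(8, -107) + t(55)) + (17*31)*22 = (8 + (-475 + 55**2 + 6*55)) + (17*31)*22 = (8 + (-475 + 3025 + 330)) + 527*22 = (8 + 2880) + 11594 = 2888 + 11594 = 14482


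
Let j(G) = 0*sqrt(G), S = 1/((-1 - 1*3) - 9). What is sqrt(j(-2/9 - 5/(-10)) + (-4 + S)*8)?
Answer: 2*I*sqrt(1378)/13 ≈ 5.711*I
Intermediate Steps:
S = -1/13 (S = 1/((-1 - 3) - 9) = 1/(-4 - 9) = 1/(-13) = -1/13 ≈ -0.076923)
j(G) = 0
sqrt(j(-2/9 - 5/(-10)) + (-4 + S)*8) = sqrt(0 + (-4 - 1/13)*8) = sqrt(0 - 53/13*8) = sqrt(0 - 424/13) = sqrt(-424/13) = 2*I*sqrt(1378)/13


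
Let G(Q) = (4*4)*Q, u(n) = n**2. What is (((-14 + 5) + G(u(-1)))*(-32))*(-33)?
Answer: 7392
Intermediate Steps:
G(Q) = 16*Q
(((-14 + 5) + G(u(-1)))*(-32))*(-33) = (((-14 + 5) + 16*(-1)**2)*(-32))*(-33) = ((-9 + 16*1)*(-32))*(-33) = ((-9 + 16)*(-32))*(-33) = (7*(-32))*(-33) = -224*(-33) = 7392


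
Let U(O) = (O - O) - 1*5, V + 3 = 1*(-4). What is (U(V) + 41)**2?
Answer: 1296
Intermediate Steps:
V = -7 (V = -3 + 1*(-4) = -3 - 4 = -7)
U(O) = -5 (U(O) = 0 - 5 = -5)
(U(V) + 41)**2 = (-5 + 41)**2 = 36**2 = 1296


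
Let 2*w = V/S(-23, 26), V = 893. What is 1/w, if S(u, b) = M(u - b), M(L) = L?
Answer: -98/893 ≈ -0.10974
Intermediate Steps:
S(u, b) = u - b
w = -893/98 (w = (893/(-23 - 1*26))/2 = (893/(-23 - 26))/2 = (893/(-49))/2 = (893*(-1/49))/2 = (1/2)*(-893/49) = -893/98 ≈ -9.1122)
1/w = 1/(-893/98) = -98/893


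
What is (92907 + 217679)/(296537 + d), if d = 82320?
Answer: 310586/378857 ≈ 0.81980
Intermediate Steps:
(92907 + 217679)/(296537 + d) = (92907 + 217679)/(296537 + 82320) = 310586/378857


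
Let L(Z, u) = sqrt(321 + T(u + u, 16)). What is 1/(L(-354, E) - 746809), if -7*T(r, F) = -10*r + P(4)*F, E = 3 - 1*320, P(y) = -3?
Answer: -5227663/3904065781412 - I*sqrt(28315)/3904065781412 ≈ -1.339e-6 - 4.3101e-11*I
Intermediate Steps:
E = -317 (E = 3 - 320 = -317)
T(r, F) = 3*F/7 + 10*r/7 (T(r, F) = -(-10*r - 3*F)/7 = 3*F/7 + 10*r/7)
L(Z, u) = sqrt(2295/7 + 20*u/7) (L(Z, u) = sqrt(321 + ((3/7)*16 + 10*(u + u)/7)) = sqrt(321 + (48/7 + 10*(2*u)/7)) = sqrt(321 + (48/7 + 20*u/7)) = sqrt(2295/7 + 20*u/7))
1/(L(-354, E) - 746809) = 1/(sqrt(16065 + 140*(-317))/7 - 746809) = 1/(sqrt(16065 - 44380)/7 - 746809) = 1/(sqrt(-28315)/7 - 746809) = 1/((I*sqrt(28315))/7 - 746809) = 1/(I*sqrt(28315)/7 - 746809) = 1/(-746809 + I*sqrt(28315)/7)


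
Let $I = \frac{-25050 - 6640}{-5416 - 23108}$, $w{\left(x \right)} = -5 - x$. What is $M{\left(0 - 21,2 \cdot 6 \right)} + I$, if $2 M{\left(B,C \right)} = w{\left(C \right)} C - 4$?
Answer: $- \frac{1467403}{14262} \approx -102.89$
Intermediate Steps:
$M{\left(B,C \right)} = -2 + \frac{C \left(-5 - C\right)}{2}$ ($M{\left(B,C \right)} = \frac{\left(-5 - C\right) C - 4}{2} = \frac{C \left(-5 - C\right) - 4}{2} = \frac{-4 + C \left(-5 - C\right)}{2} = -2 + \frac{C \left(-5 - C\right)}{2}$)
$I = \frac{15845}{14262}$ ($I = - \frac{31690}{-28524} = \left(-31690\right) \left(- \frac{1}{28524}\right) = \frac{15845}{14262} \approx 1.111$)
$M{\left(0 - 21,2 \cdot 6 \right)} + I = \left(-2 - \frac{2 \cdot 6 \left(5 + 2 \cdot 6\right)}{2}\right) + \frac{15845}{14262} = \left(-2 - 6 \left(5 + 12\right)\right) + \frac{15845}{14262} = \left(-2 - 6 \cdot 17\right) + \frac{15845}{14262} = \left(-2 - 102\right) + \frac{15845}{14262} = -104 + \frac{15845}{14262} = - \frac{1467403}{14262}$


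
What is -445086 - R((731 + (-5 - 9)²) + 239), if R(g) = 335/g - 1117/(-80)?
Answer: -20759475651/46640 ≈ -4.4510e+5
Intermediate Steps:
R(g) = 1117/80 + 335/g (R(g) = 335/g - 1117*(-1/80) = 335/g + 1117/80 = 1117/80 + 335/g)
-445086 - R((731 + (-5 - 9)²) + 239) = -445086 - (1117/80 + 335/((731 + (-5 - 9)²) + 239)) = -445086 - (1117/80 + 335/((731 + (-14)²) + 239)) = -445086 - (1117/80 + 335/((731 + 196) + 239)) = -445086 - (1117/80 + 335/(927 + 239)) = -445086 - (1117/80 + 335/1166) = -445086 - 1*664611/46640 = -445086 - 664611/46640 = -20759475651/46640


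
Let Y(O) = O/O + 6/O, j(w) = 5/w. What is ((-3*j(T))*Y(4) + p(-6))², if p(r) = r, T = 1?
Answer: 7569/4 ≈ 1892.3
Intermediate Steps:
Y(O) = 1 + 6/O
((-3*j(T))*Y(4) + p(-6))² = ((-15/1)*((6 + 4)/4) - 6)² = ((-15)*((¼)*10) - 6)² = (-3*5*(5/2) - 6)² = (-15*5/2 - 6)² = (-75/2 - 6)² = (-87/2)² = 7569/4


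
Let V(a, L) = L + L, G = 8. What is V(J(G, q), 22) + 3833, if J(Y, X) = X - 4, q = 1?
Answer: 3877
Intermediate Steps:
J(Y, X) = -4 + X
V(a, L) = 2*L
V(J(G, q), 22) + 3833 = 2*22 + 3833 = 44 + 3833 = 3877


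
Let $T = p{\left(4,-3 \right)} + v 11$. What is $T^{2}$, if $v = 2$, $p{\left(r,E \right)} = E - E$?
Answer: $484$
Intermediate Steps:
$p{\left(r,E \right)} = 0$
$T = 22$ ($T = 0 + 2 \cdot 11 = 0 + 22 = 22$)
$T^{2} = 22^{2} = 484$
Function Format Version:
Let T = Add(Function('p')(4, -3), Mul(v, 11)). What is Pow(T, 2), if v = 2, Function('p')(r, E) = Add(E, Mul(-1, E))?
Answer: 484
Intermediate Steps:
Function('p')(r, E) = 0
T = 22 (T = Add(0, Mul(2, 11)) = Add(0, 22) = 22)
Pow(T, 2) = Pow(22, 2) = 484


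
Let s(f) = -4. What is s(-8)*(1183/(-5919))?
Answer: 4732/5919 ≈ 0.79946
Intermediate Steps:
s(-8)*(1183/(-5919)) = -4732/(-5919) = -4732*(-1)/5919 = -4*(-1183/5919) = 4732/5919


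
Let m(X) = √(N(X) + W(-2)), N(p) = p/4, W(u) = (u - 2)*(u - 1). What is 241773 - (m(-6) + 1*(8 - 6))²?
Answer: 483517/2 - 2*√42 ≈ 2.4175e+5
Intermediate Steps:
W(u) = (-1 + u)*(-2 + u) (W(u) = (-2 + u)*(-1 + u) = (-1 + u)*(-2 + u))
N(p) = p/4 (N(p) = p*(¼) = p/4)
m(X) = √(12 + X/4) (m(X) = √(X/4 + (2 + (-2)² - 3*(-2))) = √(X/4 + (2 + 4 + 6)) = √(X/4 + 12) = √(12 + X/4))
241773 - (m(-6) + 1*(8 - 6))² = 241773 - (√(48 - 6)/2 + 1*(8 - 6))² = 241773 - (√42/2 + 1*2)² = 241773 - (√42/2 + 2)² = 241773 - (2 + √42/2)²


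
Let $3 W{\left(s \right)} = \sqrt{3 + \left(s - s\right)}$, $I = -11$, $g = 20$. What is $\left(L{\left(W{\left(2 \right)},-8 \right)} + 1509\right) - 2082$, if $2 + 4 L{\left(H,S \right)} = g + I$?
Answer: $- \frac{2285}{4} \approx -571.25$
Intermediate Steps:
$W{\left(s \right)} = \frac{\sqrt{3}}{3}$ ($W{\left(s \right)} = \frac{\sqrt{3 + \left(s - s\right)}}{3} = \frac{\sqrt{3 + 0}}{3} = \frac{\sqrt{3}}{3}$)
$L{\left(H,S \right)} = \frac{7}{4}$ ($L{\left(H,S \right)} = - \frac{1}{2} + \frac{20 - 11}{4} = - \frac{1}{2} + \frac{1}{4} \cdot 9 = - \frac{1}{2} + \frac{9}{4} = \frac{7}{4}$)
$\left(L{\left(W{\left(2 \right)},-8 \right)} + 1509\right) - 2082 = \left(\frac{7}{4} + 1509\right) - 2082 = \frac{6043}{4} - 2082 = - \frac{2285}{4}$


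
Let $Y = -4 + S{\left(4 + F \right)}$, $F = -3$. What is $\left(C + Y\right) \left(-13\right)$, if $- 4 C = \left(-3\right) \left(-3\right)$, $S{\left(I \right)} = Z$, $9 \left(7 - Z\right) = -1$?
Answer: $- \frac{403}{36} \approx -11.194$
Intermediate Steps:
$Z = \frac{64}{9}$ ($Z = 7 - - \frac{1}{9} = 7 + \frac{1}{9} = \frac{64}{9} \approx 7.1111$)
$S{\left(I \right)} = \frac{64}{9}$
$Y = \frac{28}{9}$ ($Y = -4 + \frac{64}{9} = \frac{28}{9} \approx 3.1111$)
$C = - \frac{9}{4}$ ($C = - \frac{\left(-3\right) \left(-3\right)}{4} = \left(- \frac{1}{4}\right) 9 = - \frac{9}{4} \approx -2.25$)
$\left(C + Y\right) \left(-13\right) = \left(- \frac{9}{4} + \frac{28}{9}\right) \left(-13\right) = \frac{31}{36} \left(-13\right) = - \frac{403}{36}$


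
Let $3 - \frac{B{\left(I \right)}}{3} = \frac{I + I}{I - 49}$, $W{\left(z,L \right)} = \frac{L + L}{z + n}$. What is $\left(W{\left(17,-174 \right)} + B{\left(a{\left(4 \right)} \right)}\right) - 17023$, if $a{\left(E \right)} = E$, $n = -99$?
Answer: $- \frac{10460672}{615} \approx -17009.0$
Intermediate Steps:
$W{\left(z,L \right)} = \frac{2 L}{-99 + z}$ ($W{\left(z,L \right)} = \frac{L + L}{z - 99} = \frac{2 L}{-99 + z}$)
$B{\left(I \right)} = 9 - \frac{6 I}{-49 + I}$ ($B{\left(I \right)} = 9 - 3 \frac{I + I}{I - 49} = 9 - 3 \frac{2 I}{-49 + I} = 9 - \frac{6 I}{-49 + I}$)
$\left(W{\left(17,-174 \right)} + B{\left(a{\left(4 \right)} \right)}\right) - 17023 = \left(2 \left(-174\right) \frac{1}{-99 + 17} + \frac{3 \left(-147 + 4\right)}{-49 + 4}\right) - 17023 = \left(2 \left(-174\right) \frac{1}{-82} + 3 \frac{1}{-45} \left(-143\right)\right) - 17023 = \left(2 \left(-174\right) \left(- \frac{1}{82}\right) + 3 \left(- \frac{1}{45}\right) \left(-143\right)\right) - 17023 = \left(\frac{174}{41} + \frac{143}{15}\right) - 17023 = \frac{8473}{615} - 17023 = - \frac{10460672}{615}$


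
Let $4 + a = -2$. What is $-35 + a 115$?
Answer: $-725$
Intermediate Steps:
$a = -6$ ($a = -4 - 2 = -6$)
$-35 + a 115 = -35 - 690 = -725$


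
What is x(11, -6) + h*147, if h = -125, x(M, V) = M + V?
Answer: -18370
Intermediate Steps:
x(11, -6) + h*147 = (11 - 6) - 125*147 = 5 - 18375 = -18370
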